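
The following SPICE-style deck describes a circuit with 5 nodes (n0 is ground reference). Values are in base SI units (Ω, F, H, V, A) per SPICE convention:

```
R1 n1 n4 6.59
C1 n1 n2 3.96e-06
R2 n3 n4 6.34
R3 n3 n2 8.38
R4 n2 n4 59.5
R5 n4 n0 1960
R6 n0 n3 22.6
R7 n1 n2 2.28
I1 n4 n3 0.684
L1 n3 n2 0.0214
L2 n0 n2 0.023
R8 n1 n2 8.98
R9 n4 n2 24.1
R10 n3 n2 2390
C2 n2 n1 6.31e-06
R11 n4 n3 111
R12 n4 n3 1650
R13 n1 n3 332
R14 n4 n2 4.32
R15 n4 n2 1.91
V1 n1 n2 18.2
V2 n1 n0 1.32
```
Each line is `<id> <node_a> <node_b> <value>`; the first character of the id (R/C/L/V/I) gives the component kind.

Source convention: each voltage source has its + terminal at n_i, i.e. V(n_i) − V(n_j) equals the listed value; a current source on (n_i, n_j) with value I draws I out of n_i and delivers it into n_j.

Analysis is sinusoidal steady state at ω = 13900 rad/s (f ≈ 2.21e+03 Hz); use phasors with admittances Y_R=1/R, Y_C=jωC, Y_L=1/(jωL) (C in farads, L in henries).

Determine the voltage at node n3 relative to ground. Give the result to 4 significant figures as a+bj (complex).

Apply KCL at each of the 4 non-ground nodes and solve the resulting linear system.
Node n1: branches {R1, C1, R7, R8, C2, R13, V1, V2} → V_1 = 1.320+0.000j
Node n2: branches {C1, R3, R4, R7, L1, L2, R8, R9, R10, C2, R14, R15, V1} → V_2 = -16.88+0.000j
Node n3: branches {R2, R3, R6, I1, L1, R10, R11, R12, R13} → V_3 = -11.09+0.06289j
Node n4: branches {R1, R2, R4, R5, I1, R9, R11, R12, R14, R15} → V_4 = -14.18+0.009290j
Source currents: i(V1)=-12.90-2.541j, i(V2)=0.4978-0.05559j

-11.09+0.06289j V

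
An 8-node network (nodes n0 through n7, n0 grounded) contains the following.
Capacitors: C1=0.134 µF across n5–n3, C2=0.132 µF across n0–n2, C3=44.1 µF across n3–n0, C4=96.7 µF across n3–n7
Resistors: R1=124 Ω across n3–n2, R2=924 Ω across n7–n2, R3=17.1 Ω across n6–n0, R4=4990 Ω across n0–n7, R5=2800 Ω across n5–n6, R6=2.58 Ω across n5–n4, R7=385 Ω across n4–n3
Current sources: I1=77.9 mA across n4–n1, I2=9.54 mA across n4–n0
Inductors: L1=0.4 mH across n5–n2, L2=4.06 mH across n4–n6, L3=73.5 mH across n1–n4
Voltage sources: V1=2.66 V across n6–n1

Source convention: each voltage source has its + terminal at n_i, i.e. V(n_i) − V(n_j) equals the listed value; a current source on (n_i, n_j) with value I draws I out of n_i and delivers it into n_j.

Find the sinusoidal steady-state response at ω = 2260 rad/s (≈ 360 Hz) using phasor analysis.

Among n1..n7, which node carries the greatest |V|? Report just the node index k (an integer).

Apply KCL at each of the 7 non-ground nodes and solve the resulting linear system.
Node n1: branches {I1, L3, V1} → V_1 = -2.779+0.1281j
Node n2: branches {R1, R2, C2, L1} → V_2 = -0.3256-0.5915j
Node n3: branches {C1, R1, C3, C4, R7} → V_3 = -0.07423+0.02754j
Node n4: branches {I1, R6, L2, R7, I2, L3} → V_4 = -0.3255-0.6092j
Node n5: branches {C1, L1, R5, R6} → V_5 = -0.3204-0.5934j
Node n6: branches {R3, R5, L2, V1} → V_6 = -0.1189+0.1281j
Node n7: branches {R2, R4, C4} → V_7 = -0.07732+0.02870j
Source currents: i(V1)=-0.07346+0.01477j

1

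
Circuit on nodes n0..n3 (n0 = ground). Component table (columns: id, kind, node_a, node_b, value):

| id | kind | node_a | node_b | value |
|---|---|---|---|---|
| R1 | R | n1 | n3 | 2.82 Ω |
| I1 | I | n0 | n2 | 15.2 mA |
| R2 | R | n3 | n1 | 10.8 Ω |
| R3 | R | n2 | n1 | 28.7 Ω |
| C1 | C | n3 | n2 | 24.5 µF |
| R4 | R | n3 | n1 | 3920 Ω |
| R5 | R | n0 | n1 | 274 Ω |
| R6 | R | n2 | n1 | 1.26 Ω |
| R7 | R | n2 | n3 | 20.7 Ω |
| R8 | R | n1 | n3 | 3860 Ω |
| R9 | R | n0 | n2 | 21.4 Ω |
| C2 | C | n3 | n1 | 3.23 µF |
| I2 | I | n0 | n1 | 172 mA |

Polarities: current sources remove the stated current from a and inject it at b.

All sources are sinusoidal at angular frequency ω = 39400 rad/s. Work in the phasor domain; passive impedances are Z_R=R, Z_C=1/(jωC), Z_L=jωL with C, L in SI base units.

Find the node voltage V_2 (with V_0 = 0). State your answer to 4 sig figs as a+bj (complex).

3.706+0.001969j V

Element admittances at ω=39400 rad/s:
  Y(R1) = 0.3546+0.000j S between n1,n3
  I1: injects 0.0152 A into n2 (from n0)
  Y(R2) = 0.09259+0.000j S between n3,n1
  Y(R3) = 0.03484+0.000j S between n2,n1
  Y(C1) = 0.000+0.9653j S between n3,n2
  Y(R4) = 0.0002551+0.000j S between n3,n1
  Y(R5) = 0.003650+0.000j S between n0,n1
  Y(R6) = 0.7937+0.000j S between n2,n1
  Y(R7) = 0.04831+0.000j S between n2,n3
  Y(R8) = 0.0002591+0.000j S between n1,n3
  Y(R9) = 0.04673+0.000j S between n0,n2
  Y(C2) = 0.000+0.1273j S between n3,n1
  I2: injects 0.172 A into n1 (from n0)
Assemble and solve the 3×3 MNA system:
  V(n1)=3.841-0.02521j  V(n2)=3.706+0.001969j  V(n3)=3.732-0.04473j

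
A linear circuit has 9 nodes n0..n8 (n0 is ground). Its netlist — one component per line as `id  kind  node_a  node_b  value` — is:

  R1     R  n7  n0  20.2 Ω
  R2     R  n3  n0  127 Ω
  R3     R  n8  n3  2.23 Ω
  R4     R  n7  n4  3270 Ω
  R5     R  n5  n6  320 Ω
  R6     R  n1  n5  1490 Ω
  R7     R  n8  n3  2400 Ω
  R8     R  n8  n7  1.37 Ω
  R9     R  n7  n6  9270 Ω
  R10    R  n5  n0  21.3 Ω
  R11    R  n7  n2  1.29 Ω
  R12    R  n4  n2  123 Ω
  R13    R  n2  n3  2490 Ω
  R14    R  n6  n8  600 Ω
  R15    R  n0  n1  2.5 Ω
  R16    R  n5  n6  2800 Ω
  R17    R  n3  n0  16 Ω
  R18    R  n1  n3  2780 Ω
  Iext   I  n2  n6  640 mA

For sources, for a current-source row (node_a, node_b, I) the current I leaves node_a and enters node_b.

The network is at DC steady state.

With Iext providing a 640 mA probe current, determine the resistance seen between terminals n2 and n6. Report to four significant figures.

R_eq = 204.9 Ω

Apply KCL at each of the 8 non-ground nodes and solve the resulting linear system.
Node n1: branches {R6, R15, R18} → V_1 = 0.01173
Node n2: branches {R11, R12, R13, Iext} → V_2 = -4.850
Node n3: branches {R2, R3, R7, R13, R17, R18} → V_3 = -2.975
Node n4: branches {R4, R12} → V_4 = -4.820
Node n5: branches {R5, R6, R10, R16} → V_5 = 8.605
Node n6: branches {R5, R9, R14, R16, Iext} → V_6 = 126.3
Node n7: branches {R1, R4, R8, R9, R11} → V_7 = -4.026
Node n8: branches {R3, R7, R8, R14} → V_8 = -3.442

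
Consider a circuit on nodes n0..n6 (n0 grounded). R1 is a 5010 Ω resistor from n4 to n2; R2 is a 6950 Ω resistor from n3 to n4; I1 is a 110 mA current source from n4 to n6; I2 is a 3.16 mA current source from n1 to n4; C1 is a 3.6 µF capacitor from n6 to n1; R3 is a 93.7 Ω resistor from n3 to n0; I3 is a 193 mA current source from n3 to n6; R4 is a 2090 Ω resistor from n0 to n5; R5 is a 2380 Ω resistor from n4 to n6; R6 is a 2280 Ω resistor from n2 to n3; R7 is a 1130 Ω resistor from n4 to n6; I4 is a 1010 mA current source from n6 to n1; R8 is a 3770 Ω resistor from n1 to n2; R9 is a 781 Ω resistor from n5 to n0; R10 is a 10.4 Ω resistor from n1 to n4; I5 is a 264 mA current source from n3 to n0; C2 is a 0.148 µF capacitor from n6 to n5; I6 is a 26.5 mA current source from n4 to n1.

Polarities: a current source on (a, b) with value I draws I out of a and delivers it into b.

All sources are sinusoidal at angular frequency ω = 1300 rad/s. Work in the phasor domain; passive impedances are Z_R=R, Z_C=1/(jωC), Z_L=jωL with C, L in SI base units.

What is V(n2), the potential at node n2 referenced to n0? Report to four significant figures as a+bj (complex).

214.3-108.2j V

Apply KCL at each of the 6 non-ground nodes and solve the resulting linear system.
Node n1: branches {I2, C1, I4, R8, R10, I6} → V_1 = 443.1-204.8j
Node n2: branches {R1, R6, R8} → V_2 = 214.3-108.2j
Node n3: branches {R2, R3, I3, R6, I5} → V_3 = -26.63-6.804j
Node n4: branches {R1, R2, I1, I2, R5, R7, R10, I6} → V_4 = 439.9-202.5j
Node n5: branches {R4, R9, C2} → V_5 = 11.48+41.28j
Node n6: branches {I1, C1, I3, R5, R7, I4, C2} → V_6 = 388.9-63.66j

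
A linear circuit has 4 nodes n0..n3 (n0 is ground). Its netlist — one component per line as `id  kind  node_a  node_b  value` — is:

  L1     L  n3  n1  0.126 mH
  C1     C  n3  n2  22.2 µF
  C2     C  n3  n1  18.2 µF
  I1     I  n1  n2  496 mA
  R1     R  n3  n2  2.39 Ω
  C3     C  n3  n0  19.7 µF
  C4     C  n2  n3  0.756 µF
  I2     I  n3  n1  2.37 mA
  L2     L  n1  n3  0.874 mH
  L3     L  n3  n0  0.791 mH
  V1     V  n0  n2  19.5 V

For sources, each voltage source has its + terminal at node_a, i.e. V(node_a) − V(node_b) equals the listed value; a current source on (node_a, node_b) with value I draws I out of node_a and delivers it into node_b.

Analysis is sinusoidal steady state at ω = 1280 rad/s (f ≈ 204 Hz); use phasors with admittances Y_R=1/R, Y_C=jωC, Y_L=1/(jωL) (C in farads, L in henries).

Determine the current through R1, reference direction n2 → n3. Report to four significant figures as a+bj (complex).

Apply KCL at each of the 3 non-ground nodes and solve the resulting linear system.
Node n1: branches {L1, C2, I1, I2, L2} → V_1 = -2.952-8.022j
Node n2: branches {C1, I1, R1, C4, V1} → V_2 = -19.50+0.000j
Node n3: branches {L1, C1, C2, R1, C3, C4, I2, L2, L3} → V_3 = -2.952-7.952j
Source currents: i(V1)=-7.654+2.841j

-6.924+3.327j A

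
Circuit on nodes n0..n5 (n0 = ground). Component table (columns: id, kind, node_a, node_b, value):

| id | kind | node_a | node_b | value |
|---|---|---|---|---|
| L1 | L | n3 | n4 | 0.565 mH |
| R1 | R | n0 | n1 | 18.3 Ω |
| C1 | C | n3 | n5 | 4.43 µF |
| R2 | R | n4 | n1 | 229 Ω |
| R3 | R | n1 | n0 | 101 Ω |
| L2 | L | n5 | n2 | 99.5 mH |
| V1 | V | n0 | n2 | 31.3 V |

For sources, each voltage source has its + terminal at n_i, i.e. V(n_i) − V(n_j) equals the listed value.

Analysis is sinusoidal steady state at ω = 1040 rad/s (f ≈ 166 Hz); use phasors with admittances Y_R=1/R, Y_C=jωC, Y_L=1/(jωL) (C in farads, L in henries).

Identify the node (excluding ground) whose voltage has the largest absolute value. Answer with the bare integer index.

MNA unknowns: 5 node voltages V₁..V_5 plus 1 source current (V1)
L1: Y=0.000-1.702j on G[3,4]
R1: Y=0.05464+0.000j on G[0,1]
C1: Y=0.000+0.004607j on G[3,5]
R2: Y=0.004367+0.000j on G[4,1]
R3: Y=0.009901+0.000j on G[1,0]
L2: Y=0.000-0.009664j on G[5,2]
V1: row V0−V2=31.3, i_V1 at 0,2
solve → V1=-1.634-0.7553j, V2=-31.30+0.000j, V3=-25.76-11.98j, V4=-25.79-11.92j, V5=-36.34+10.92j
aux → i_V1=-0.1055-0.04875j

5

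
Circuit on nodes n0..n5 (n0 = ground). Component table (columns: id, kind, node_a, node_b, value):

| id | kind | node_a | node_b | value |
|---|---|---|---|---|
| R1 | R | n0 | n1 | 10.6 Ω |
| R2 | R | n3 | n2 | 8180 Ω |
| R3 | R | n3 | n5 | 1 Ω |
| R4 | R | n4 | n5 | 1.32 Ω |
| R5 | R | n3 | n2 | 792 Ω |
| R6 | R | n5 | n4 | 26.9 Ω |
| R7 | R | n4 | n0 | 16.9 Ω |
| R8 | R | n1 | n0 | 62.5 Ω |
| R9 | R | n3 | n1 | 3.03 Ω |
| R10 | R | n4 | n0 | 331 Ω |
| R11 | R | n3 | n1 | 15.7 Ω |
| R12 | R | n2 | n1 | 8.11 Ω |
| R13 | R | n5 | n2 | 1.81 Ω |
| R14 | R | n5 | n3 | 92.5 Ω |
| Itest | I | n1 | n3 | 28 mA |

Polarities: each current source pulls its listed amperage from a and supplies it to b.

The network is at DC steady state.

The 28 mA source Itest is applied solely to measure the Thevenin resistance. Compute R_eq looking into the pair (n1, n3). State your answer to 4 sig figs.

R_eq = 1.939 Ω

MNA unknowns: 5 node voltages V₁..V_5
R1: Y=0.09434 on G[0,1]
R2: Y=0.0001222 on G[3,2]
R3: Y=1.000 on G[3,5]
R4: Y=0.7576 on G[4,5]
R5: Y=0.001263 on G[3,2]
R6: Y=0.03717 on G[5,4]
R7: Y=0.05917 on G[4,0]
R8: Y=0.01600 on G[1,0]
R9: Y=0.3300 on G[3,1]
R10: Y=0.003021 on G[4,0]
R11: Y=0.06369 on G[3,1]
R12: Y=0.1233 on G[2,1]
R13: Y=0.5525 on G[5,2]
R14: Y=0.01081 on G[5,3]
Itest: z[1]−=0.028, z[3]+=0.028
solve → V1=-0.01639, V2=0.02268, V3=0.03789, V4=0.02908, V5=0.03136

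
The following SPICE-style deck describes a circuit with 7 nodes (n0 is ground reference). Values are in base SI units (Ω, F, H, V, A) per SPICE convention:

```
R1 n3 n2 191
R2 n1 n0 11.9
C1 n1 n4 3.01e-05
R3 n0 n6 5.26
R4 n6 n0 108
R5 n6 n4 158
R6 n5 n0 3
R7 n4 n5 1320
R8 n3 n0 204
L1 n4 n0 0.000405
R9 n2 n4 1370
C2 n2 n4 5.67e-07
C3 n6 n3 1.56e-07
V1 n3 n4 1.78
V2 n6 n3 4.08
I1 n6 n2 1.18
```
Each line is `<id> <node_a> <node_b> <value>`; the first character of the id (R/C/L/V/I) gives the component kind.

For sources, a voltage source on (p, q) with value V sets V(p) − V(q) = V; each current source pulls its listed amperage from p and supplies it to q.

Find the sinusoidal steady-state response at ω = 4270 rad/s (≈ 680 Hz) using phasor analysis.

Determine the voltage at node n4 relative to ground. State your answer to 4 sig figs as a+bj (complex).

Element admittances at ω=4270 rad/s:
  Y(R1) = 0.005236+0.000j S between n3,n2
  Y(R2) = 0.08403+0.000j S between n1,n0
  Y(C1) = 0.000+0.1285j S between n1,n4
  Y(R3) = 0.1901+0.000j S between n0,n6
  Y(R4) = 0.009259+0.000j S between n6,n0
  Y(R5) = 0.006329+0.000j S between n6,n4
  Y(R6) = 0.3333+0.000j S between n5,n0
  Y(R7) = 0.0007576+0.000j S between n4,n5
  Y(R8) = 0.004902+0.000j S between n3,n0
  Y(L1) = 0.000-0.5783j S between n4,n0
  Y(R9) = 0.0007299+0.000j S between n2,n4
  Y(C2) = 0.000+0.002421j S between n2,n4
  Y(C3) = 0.000+0.0006661j S between n6,n3
  V1: constraint V(n3)−V(n4) = 1.78
  V2: constraint V(n6)−V(n3) = 4.08
  I1: injects 1.18 A into n2 (from n6)
Assemble and solve the 8×8 MNA system:
  V(n1)=0.2033-1.627j  V(n2)=170.3-71.23j  V(n3)=0.9195-1.760j  V(n4)=-0.8605-1.760j  V(n5)=-0.001951-0.003991j  V(n6)=5.000-1.760j
  i(V1)=-1.331-0.004193j  i(V2)=-2.214+0.3482j

-0.8605-1.760j V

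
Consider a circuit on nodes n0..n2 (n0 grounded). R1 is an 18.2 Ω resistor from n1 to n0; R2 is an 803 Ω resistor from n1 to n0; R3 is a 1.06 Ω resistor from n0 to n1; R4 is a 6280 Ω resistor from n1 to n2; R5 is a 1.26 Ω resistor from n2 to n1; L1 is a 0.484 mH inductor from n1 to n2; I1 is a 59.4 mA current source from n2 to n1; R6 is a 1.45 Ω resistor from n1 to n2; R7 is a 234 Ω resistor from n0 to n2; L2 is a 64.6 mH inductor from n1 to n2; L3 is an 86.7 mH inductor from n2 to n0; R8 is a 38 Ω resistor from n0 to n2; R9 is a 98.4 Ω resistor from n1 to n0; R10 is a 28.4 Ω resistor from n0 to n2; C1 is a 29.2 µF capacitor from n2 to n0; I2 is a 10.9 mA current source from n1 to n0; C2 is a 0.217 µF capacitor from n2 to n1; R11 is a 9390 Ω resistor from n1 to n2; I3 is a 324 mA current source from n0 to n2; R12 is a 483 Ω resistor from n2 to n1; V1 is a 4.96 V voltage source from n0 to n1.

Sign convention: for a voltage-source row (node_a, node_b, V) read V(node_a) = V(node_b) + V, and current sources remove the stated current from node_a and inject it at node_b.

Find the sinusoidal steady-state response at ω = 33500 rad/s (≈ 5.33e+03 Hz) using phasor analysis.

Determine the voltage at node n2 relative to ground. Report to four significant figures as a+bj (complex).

-3.305+2.142j V

Apply KCL at each of the 2 non-ground nodes and solve the resulting linear system.
Node n1: branches {R1, R2, R3, R4, R5, L1, I1, R6, L2, R9, I2, C2, R11, R12, V1} → V_1 = -4.960+0.000j
Node n2: branches {R4, R5, L1, I1, R6, R7, L2, L3, R8, R10, C1, C2, R11, I3, R12} → V_2 = -3.305+2.142j
Source currents: i(V1)=-7.633-3.091j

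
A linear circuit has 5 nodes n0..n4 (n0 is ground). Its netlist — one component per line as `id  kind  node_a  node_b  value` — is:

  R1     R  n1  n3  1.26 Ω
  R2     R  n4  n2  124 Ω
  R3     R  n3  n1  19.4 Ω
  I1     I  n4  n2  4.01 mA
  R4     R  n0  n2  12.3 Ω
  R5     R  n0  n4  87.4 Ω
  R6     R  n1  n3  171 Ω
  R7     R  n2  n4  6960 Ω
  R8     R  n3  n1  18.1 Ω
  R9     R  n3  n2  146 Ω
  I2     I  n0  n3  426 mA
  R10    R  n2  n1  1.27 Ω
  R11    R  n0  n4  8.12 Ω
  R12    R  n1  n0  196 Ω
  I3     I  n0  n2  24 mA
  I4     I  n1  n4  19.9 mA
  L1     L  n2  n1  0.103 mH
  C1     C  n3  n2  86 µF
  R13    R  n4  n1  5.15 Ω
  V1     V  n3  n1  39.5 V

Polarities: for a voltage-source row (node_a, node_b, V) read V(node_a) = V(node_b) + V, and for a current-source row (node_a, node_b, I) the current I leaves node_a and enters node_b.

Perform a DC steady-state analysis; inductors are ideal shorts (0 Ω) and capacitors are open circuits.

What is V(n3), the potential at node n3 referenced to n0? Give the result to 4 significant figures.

Apply KCL at each of the 4 non-ground nodes and solve the resulting linear system.
Node n1: branches {R1, R3, R6, R8, R10, R12, I4, L1, R13, V1} → V_1 = 2.653
Node n2: branches {R2, I1, R4, R7, R9, R10, I3, L1, C1} → V_2 = 2.653
Node n3: branches {R1, R3, R6, R8, R9, I2, C1, V1} → V_3 = 42.15
Node n4: branches {R2, I1, R5, R7, R11, I4, R13} → V_4 = 1.640
Source currents: i(L1)=0.07457, i(V1)=-35.64

42.15 V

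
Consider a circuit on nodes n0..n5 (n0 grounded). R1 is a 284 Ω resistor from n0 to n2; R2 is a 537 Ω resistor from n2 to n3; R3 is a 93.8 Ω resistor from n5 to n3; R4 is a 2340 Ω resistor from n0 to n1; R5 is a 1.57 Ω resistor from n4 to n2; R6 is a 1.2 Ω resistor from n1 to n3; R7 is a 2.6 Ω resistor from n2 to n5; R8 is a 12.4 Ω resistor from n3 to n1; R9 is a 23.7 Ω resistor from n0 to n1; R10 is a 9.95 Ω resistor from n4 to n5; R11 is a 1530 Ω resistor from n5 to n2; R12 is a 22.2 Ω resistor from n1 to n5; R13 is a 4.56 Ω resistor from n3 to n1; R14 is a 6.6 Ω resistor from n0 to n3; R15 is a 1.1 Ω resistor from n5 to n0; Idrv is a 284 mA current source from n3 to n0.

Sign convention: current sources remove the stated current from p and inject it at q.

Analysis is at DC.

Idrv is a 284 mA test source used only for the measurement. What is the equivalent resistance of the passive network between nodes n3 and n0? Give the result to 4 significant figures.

R_eq = 4.126 Ω

MNA unknowns: 5 node voltages V₁..V_5
R1: Y=0.003521 on G[0,2]
R2: Y=0.001862 on G[2,3]
R3: Y=0.01066 on G[5,3]
R4: Y=0.0004274 on G[0,1]
R5: Y=0.6369 on G[4,2]
R6: Y=0.8333 on G[1,3]
R7: Y=0.3846 on G[2,5]
R8: Y=0.08065 on G[3,1]
R9: Y=0.04219 on G[0,1]
R10: Y=0.1005 on G[4,5]
R11: Y=0.0006536 on G[5,2]
R12: Y=0.04505 on G[1,5]
R13: Y=0.2193 on G[3,1]
R14: Y=0.1515 on G[0,3]
R15: Y=0.9091 on G[5,0]
Idrv: z[3]−=0.284, z[0]+=0.284
solve → V1=-1.090, V2=-0.06955, V3=-1.172, V4=-0.06903, V5=-0.06572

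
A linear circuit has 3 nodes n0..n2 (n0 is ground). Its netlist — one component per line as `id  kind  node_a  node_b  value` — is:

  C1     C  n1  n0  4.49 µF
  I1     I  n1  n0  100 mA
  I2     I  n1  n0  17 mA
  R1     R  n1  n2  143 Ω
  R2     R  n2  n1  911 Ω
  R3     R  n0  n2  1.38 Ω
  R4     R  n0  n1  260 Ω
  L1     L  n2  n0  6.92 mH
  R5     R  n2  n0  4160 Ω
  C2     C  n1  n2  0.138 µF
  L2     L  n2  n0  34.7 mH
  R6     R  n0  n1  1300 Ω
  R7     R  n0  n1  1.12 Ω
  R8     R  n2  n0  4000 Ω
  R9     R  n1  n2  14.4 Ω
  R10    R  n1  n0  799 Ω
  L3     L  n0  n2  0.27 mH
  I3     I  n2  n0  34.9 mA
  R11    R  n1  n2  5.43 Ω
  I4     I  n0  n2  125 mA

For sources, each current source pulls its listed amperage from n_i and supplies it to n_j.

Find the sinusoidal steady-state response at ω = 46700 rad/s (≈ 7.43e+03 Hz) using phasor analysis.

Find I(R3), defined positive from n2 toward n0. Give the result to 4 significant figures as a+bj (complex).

0.04977+0.006897j A

Apply KCL at each of the 2 non-ground nodes and solve the resulting linear system.
Node n1: branches {C1, I1, I2, R1, R2, R4, C2, R6, R7, R9, R10, R11} → V_1 = -0.08207+0.01781j
Node n2: branches {R1, R2, R3, L1, R5, C2, L2, R8, R9, L3, I3, R11, I4} → V_2 = 0.06868+0.009518j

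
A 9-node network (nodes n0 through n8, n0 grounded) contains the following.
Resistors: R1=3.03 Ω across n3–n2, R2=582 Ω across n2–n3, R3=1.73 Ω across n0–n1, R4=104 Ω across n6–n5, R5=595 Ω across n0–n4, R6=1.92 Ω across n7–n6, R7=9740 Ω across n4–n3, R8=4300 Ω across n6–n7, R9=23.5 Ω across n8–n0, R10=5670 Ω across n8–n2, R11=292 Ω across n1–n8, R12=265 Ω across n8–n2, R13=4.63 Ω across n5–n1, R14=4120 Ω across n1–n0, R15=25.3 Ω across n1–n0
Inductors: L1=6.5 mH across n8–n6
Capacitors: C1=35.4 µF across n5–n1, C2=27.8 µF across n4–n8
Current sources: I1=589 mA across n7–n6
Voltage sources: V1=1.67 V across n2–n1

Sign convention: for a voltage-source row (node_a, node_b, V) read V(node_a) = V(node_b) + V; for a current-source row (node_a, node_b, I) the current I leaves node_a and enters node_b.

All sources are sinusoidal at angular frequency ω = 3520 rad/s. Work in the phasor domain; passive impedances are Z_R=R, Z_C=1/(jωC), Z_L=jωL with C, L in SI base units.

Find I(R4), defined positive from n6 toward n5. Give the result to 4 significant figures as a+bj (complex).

0.001056-0.0001724j A

Element admittances at ω=3520 rad/s:
  Y(R1) = 0.3300+0.000j S between n3,n2
  Y(L1) = 0.000-0.04371j S between n8,n6
  Y(C1) = 0.000+0.1246j S between n5,n1
  Y(R2) = 0.001718+0.000j S between n2,n3
  Y(R3) = 0.5780+0.000j S between n0,n1
  Y(R4) = 0.009615+0.000j S between n6,n5
  Y(C2) = 0.000+0.09786j S between n4,n8
  Y(R5) = 0.001681+0.000j S between n0,n4
  Y(R6) = 0.5208+0.000j S between n7,n6
  Y(R7) = 0.0001027+0.000j S between n4,n3
  Y(R8) = 0.0002326+0.000j S between n6,n7
  I1: injects 0.589 A into n6 (from n7)
  Y(R9) = 0.04255+0.000j S between n8,n0
  Y(R10) = 0.0001764+0.000j S between n8,n2
  Y(R11) = 0.003425+0.000j S between n1,n8
  Y(R12) = 0.003774+0.000j S between n8,n2
  Y(R13) = 0.2160+0.000j S between n5,n1
  Y(R14) = 0.0002427+0.000j S between n1,n0
  Y(R15) = 0.03953+0.000j S between n1,n0
  V1: constraint V(n2)−V(n1) = 1.67
Assemble and solve the 9×9 MNA system:
  V(n1)=-0.007827-0.0002363j  V(n2)=1.662-0.0002363j  V(n3)=1.662-0.0002351j  V(n4)=0.1093+0.003539j  V(n5)=-0.004502-0.002953j  V(n6)=0.1054-0.02088j  V(n7)=-1.025-0.02088j  V(n8)=0.1093+0.003291j
  i(V1)=-0.006293+1.432e-05j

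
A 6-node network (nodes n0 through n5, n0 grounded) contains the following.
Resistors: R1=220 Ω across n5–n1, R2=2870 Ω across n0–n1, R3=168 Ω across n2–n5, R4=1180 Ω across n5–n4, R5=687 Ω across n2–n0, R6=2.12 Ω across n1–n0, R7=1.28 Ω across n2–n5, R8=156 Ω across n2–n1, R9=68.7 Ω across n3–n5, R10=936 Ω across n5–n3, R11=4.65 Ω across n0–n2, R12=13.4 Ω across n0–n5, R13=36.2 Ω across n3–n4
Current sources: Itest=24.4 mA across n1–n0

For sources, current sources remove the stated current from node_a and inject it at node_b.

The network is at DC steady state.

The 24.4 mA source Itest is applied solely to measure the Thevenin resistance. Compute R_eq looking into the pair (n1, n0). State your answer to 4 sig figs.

R_eq = 2.072 Ω

MNA unknowns: 5 node voltages V₁..V_5
R1: Y=0.004545 on G[5,1]
R2: Y=0.0003484 on G[0,1]
R3: Y=0.005952 on G[2,5]
R4: Y=0.0008475 on G[5,4]
R5: Y=0.001456 on G[2,0]
R6: Y=0.4717 on G[1,0]
R7: Y=0.7812 on G[2,5]
R8: Y=0.006410 on G[2,1]
R9: Y=0.01456 on G[3,5]
R10: Y=0.001068 on G[5,3]
R11: Y=0.2151 on G[0,2]
R12: Y=0.07463 on G[0,5]
R13: Y=0.02762 on G[3,4]
Itest: z[1]−=0.0244, z[0]+=0.0244
solve → V1=-0.05056, V2=-0.001807, V3=-0.001907, V4=-0.001907, V5=-0.001907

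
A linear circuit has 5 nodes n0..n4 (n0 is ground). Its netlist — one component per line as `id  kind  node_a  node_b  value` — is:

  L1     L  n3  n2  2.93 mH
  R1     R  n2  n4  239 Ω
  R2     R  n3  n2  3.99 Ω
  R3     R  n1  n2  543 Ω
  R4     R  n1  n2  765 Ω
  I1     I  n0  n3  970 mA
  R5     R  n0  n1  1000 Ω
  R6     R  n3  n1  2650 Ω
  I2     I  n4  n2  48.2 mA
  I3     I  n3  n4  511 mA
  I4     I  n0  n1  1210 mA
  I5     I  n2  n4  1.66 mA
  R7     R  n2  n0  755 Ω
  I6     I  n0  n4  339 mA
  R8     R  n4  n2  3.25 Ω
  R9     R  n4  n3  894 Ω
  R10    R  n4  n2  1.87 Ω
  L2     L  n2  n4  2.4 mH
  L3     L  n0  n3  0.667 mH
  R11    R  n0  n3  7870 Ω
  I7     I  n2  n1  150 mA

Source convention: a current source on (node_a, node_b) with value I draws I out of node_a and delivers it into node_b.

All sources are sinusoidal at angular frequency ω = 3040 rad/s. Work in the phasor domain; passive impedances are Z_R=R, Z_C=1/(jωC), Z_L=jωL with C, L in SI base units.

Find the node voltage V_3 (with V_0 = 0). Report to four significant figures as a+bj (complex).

MNA unknowns: 4 node voltages V₁..V_4
L1: Y=0.000-0.1123j on G[3,2]
R1: Y=0.004184+0.000j on G[2,4]
R2: Y=0.2506+0.000j on G[3,2]
R3: Y=0.001842+0.000j on G[1,2]
R4: Y=0.001307+0.000j on G[1,2]
I1: z[0]−=0.97, z[3]+=0.97
R5: Y=0.001000+0.000j on G[0,1]
R6: Y=0.0003774+0.000j on G[3,1]
I2: z[4]−=0.0482, z[2]+=0.0482
I3: z[3]−=0.511, z[4]+=0.511
I4: z[0]−=1.21, z[1]+=1.21
I5: z[2]−=0.00166, z[4]+=0.00166
R7: Y=0.001325+0.000j on G[2,0]
I6: z[0]−=0.339, z[4]+=0.339
R8: Y=0.3077+0.000j on G[4,2]
R9: Y=0.001119+0.000j on G[4,3]
R10: Y=0.5348+0.000j on G[4,2]
L2: Y=0.000-0.1371j on G[2,4]
L3: Y=0.000-0.4932j on G[0,3]
R11: Y=0.0001271+0.000j on G[0,3]
I7: z[2]−=0.15, z[1]+=0.15
solve → V1=304.3+5.132j, V2=5.461+6.840j, V3=0.02993+4.476j, V4=6.378+6.985j

0.02993+4.476j V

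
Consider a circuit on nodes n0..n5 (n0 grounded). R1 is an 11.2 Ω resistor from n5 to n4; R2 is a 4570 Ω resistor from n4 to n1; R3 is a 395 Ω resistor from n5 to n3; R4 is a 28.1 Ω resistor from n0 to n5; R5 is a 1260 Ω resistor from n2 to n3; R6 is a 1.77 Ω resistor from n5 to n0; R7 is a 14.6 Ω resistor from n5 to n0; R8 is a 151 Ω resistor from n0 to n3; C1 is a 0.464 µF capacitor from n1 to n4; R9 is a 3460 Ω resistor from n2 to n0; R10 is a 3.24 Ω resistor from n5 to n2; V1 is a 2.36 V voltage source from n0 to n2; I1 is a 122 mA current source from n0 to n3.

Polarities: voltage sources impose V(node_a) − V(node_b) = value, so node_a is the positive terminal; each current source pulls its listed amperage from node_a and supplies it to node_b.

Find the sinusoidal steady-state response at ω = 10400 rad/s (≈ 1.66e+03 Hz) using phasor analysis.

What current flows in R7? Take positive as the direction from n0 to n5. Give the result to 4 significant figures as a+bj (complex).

0.04879+0.000j A

Apply KCL at each of the 5 non-ground nodes and solve the resulting linear system.
Node n1: branches {R2, C1} → V_1 = -0.7124+0.000j
Node n2: branches {R5, R9, R10, V1} → V_2 = -2.360+0.000j
Node n3: branches {R3, R5, R8, I1} → V_3 = 11.89+0.000j
Node n4: branches {R1, R2, C1} → V_4 = -0.7124+0.000j
Node n5: branches {R1, R3, R4, R6, R7, R10} → V_5 = -0.7124+0.000j
Source currents: i(V1)=-0.5205+0.000j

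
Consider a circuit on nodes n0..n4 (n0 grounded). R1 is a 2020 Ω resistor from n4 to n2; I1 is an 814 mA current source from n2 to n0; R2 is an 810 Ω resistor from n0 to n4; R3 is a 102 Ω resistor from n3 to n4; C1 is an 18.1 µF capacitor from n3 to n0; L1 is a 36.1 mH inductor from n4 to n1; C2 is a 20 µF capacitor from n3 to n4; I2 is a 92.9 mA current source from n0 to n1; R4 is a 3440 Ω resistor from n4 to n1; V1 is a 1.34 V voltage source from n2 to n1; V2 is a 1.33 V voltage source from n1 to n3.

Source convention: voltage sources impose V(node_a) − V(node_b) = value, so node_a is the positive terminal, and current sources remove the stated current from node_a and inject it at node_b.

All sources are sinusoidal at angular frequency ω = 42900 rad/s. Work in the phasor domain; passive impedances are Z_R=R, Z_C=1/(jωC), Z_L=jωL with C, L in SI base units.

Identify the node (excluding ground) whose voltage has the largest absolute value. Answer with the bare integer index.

Element admittances at ω=42900 rad/s:
  Y(R1) = 0.0004950+0.000j S between n4,n2
  I1: injects 0.814 A into n0 (from n2)
  Y(R2) = 0.001235+0.000j S between n0,n4
  Y(R3) = 0.009804+0.000j S between n3,n4
  Y(C1) = 0.000+0.7765j S between n3,n0
  Y(L1) = 0.000-0.0006457j S between n4,n1
  Y(C2) = 0.000+0.8580j S between n3,n4
  I2: injects 0.0929 A into n1 (from n0)
  Y(R4) = 0.0002907+0.000j S between n4,n1
  V1: constraint V(n2)−V(n1) = 1.34
  V2: constraint V(n1)−V(n3) = 1.33
Assemble and solve the 6×6 MNA system:
  V(n1)=1.329+0.9287j  V(n2)=2.669+0.9287j  V(n3)=-0.001473+0.9287j  V(n4)=-0.003784+0.9266j
  i(V1)=-0.8153-1.003e-06j  i(V2)=-0.7228+0.0008587j

2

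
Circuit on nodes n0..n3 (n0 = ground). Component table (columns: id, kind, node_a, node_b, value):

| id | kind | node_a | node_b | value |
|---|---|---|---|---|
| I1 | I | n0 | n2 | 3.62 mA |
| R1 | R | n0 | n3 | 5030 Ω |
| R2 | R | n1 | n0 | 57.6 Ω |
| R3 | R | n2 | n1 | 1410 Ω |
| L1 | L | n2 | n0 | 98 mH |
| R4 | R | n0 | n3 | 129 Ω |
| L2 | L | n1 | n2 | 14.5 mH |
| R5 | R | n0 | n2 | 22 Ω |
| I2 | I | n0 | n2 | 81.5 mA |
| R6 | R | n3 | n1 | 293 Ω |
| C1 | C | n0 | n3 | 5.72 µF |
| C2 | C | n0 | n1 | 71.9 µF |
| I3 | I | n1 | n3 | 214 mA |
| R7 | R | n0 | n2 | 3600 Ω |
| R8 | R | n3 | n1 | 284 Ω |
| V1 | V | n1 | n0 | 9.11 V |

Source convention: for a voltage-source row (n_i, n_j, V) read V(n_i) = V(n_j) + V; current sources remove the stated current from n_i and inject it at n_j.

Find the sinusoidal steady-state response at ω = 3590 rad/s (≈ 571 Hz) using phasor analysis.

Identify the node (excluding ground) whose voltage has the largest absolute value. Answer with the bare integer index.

3

Element admittances at ω=3590 rad/s:
  I1: injects 0.00362 A into n2 (from n0)
  Y(R1) = 0.0001988+0.000j S between n0,n3
  Y(R2) = 0.01736+0.000j S between n1,n0
  Y(R3) = 0.0007092+0.000j S between n2,n1
  Y(L1) = 0.000-0.002842j S between n2,n0
  Y(R4) = 0.007752+0.000j S between n0,n3
  Y(L2) = 0.000-0.01921j S between n1,n2
  Y(R5) = 0.04545+0.000j S between n0,n2
  I2: injects 0.0815 A into n2 (from n0)
  Y(R6) = 0.003413+0.000j S between n3,n1
  Y(C1) = 0.000+0.02053j S between n0,n3
  Y(C2) = 0.000+0.2581j S between n0,n1
  I3: injects 0.214 A into n3 (from n1)
  Y(R7) = 0.0002778+0.000j S between n0,n2
  Y(R8) = 0.003521+0.000j S between n3,n1
  V1: constraint V(n1)−V(n0) = 9.11
Assemble and solve the 4×4 MNA system:
  V(n1)=9.110+0.000j  V(n2)=3.069-2.311j  V(n3)=6.414-8.848j
  i(V1)=-0.4395-2.298j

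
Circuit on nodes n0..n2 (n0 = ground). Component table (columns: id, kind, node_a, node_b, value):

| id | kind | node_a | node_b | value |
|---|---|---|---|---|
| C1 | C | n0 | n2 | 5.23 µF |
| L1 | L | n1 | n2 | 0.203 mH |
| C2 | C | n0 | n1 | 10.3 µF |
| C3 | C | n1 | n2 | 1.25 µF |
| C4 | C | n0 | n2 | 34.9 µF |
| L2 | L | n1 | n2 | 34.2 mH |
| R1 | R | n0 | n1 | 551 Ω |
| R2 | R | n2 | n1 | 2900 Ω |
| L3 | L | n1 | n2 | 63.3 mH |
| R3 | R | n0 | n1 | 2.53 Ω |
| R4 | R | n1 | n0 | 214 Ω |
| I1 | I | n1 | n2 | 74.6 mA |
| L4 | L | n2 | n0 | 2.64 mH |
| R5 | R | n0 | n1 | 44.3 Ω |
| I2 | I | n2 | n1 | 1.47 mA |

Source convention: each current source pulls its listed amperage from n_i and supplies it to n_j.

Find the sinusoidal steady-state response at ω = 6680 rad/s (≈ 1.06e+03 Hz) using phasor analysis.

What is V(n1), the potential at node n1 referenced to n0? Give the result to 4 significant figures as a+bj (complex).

MNA unknowns: 2 node voltages V₁..V_2
C1: Y=0.000+0.03494j on G[0,2]
L1: Y=0.000-0.7374j on G[1,2]
C2: Y=0.000+0.06880j on G[0,1]
C3: Y=0.000+0.008350j on G[1,2]
C4: Y=0.000+0.2331j on G[0,2]
L2: Y=0.000-0.004377j on G[1,2]
R1: Y=0.001815+0.000j on G[0,1]
R2: Y=0.0003448+0.000j on G[2,1]
L3: Y=0.000-0.002365j on G[1,2]
R3: Y=0.3953+0.000j on G[0,1]
R4: Y=0.004673+0.000j on G[1,0]
I1: z[1]−=0.0746, z[2]+=0.0746
L4: Y=0.000-0.05670j on G[2,0]
R5: Y=0.02257+0.000j on G[0,1]
I2: z[2]−=0.00147, z[1]+=0.00147
solve → V1=0.03986-0.03436j, V2=0.05601+0.09121j

0.03986-0.03436j V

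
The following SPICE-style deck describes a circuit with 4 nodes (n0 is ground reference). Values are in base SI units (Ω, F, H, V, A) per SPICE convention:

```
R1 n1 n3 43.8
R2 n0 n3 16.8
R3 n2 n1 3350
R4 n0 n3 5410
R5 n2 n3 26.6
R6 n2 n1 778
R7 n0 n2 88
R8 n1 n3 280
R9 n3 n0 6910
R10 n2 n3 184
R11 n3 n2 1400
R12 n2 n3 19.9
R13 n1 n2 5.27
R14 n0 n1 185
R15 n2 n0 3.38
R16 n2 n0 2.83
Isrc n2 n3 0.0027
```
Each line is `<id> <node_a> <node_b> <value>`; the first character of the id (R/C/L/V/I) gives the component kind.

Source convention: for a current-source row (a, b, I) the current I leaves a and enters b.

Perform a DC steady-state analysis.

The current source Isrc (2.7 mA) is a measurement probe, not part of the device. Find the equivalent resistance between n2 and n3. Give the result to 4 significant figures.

R_eq = 5.811 Ω

MNA unknowns: 3 node voltages V₁..V_3
R1: Y=0.02283 on G[1,3]
R2: Y=0.05952 on G[0,3]
R3: Y=0.0002985 on G[2,1]
R4: Y=0.0001848 on G[0,3]
R5: Y=0.03759 on G[2,3]
R6: Y=0.001285 on G[2,1]
R7: Y=0.01136 on G[0,2]
R8: Y=0.003571 on G[1,3]
R9: Y=0.0001447 on G[3,0]
R10: Y=0.005435 on G[2,3]
R11: Y=0.0007143 on G[3,2]
R12: Y=0.05025 on G[2,3]
R13: Y=0.1898 on G[1,2]
R14: Y=0.005405 on G[0,1]
R15: Y=0.2959 on G[2,0]
R16: Y=0.3534 on G[2,0]
Isrc: z[2]−=0.0027, z[3]+=0.0027
solve → V1=0.0005802, V2=-0.001308, V3=0.01438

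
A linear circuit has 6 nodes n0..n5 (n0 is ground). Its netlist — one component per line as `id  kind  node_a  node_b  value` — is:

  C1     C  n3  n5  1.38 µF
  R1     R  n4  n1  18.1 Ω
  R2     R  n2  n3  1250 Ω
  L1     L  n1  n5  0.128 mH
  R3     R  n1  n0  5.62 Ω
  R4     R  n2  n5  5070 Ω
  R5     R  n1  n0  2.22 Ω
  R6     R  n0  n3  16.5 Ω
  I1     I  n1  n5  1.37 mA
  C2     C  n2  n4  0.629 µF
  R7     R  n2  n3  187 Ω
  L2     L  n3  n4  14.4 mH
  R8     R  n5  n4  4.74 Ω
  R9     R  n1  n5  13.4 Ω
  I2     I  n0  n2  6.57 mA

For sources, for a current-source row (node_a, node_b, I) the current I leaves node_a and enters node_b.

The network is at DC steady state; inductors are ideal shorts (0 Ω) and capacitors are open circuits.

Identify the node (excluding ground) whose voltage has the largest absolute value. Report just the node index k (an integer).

2

MNA unknowns: 5 node voltages V₁..V_5 plus 2 source currents (L1, L2)
C1: Y=0.000 on G[3,5]
R1: Y=0.05525 on G[4,1]
R2: Y=0.0008000 on G[2,3]
L1: row V1−V5=0, i_L1 at 1,5
R3: Y=0.1779 on G[1,0]
R4: Y=0.0001972 on G[2,5]
R5: Y=0.4505 on G[1,0]
R6: Y=0.06061 on G[0,3]
I1: z[1]−=0.00137, z[5]+=0.00137
C2: Y=0.000 on G[2,4]
R7: Y=0.005348 on G[2,3]
L2: row V3−V4=0, i_L2 at 3,4
R8: Y=0.2110 on G[5,4]
R9: Y=0.07463 on G[1,5]
I2: z[0]−=0.00657, z[2]+=0.00657
solve → V1=0.007953, V2=1.061, V3=0.02595, V4=0.02595, V5=0.007953
aux → i_L1=-0.005374, i_L2=0.004790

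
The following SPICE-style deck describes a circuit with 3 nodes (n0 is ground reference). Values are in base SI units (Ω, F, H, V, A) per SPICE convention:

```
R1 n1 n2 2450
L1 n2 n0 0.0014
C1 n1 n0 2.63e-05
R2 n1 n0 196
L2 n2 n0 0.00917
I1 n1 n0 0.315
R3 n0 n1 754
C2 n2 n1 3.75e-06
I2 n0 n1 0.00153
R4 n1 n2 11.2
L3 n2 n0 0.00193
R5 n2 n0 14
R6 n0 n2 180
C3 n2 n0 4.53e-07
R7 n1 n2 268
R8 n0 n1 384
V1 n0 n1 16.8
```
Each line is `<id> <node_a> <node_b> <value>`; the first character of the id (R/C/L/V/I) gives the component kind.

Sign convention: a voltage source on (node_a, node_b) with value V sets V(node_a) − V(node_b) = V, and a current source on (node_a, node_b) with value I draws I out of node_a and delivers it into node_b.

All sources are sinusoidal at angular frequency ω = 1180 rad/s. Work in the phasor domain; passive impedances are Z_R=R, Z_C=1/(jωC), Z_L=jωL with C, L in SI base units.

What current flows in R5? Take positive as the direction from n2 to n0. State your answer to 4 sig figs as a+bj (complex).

-0.009994-0.09754j A

MNA unknowns: 2 node voltages V₁..V_2 plus 1 source current (V1)
R1: Y=0.0004082+0.000j on G[1,2]
L1: Y=0.000-0.6053j on G[2,0]
C1: Y=0.000+0.03103j on G[1,0]
R2: Y=0.005102+0.000j on G[1,0]
L2: Y=0.000-0.09242j on G[2,0]
I1: z[1]−=0.315, z[0]+=0.315
R3: Y=0.001326+0.000j on G[0,1]
C2: Y=0.000+0.004425j on G[2,1]
I2: z[0]−=0.00153, z[1]+=0.00153
R4: Y=0.08929+0.000j on G[1,2]
L3: Y=0.000-0.4391j on G[2,0]
R5: Y=0.07143+0.000j on G[2,0]
R6: Y=0.005556+0.000j on G[0,2]
C3: Y=0.000+0.0005345j on G[2,0]
R7: Y=0.003731+0.000j on G[1,2]
R8: Y=0.002604+0.000j on G[0,1]
V1: row V0−V1=16.8, i_V1 at 0,1
solve → V1=-16.80+0.000j, V2=-0.1399-1.366j
aux → i_V1=-1.401-0.4675j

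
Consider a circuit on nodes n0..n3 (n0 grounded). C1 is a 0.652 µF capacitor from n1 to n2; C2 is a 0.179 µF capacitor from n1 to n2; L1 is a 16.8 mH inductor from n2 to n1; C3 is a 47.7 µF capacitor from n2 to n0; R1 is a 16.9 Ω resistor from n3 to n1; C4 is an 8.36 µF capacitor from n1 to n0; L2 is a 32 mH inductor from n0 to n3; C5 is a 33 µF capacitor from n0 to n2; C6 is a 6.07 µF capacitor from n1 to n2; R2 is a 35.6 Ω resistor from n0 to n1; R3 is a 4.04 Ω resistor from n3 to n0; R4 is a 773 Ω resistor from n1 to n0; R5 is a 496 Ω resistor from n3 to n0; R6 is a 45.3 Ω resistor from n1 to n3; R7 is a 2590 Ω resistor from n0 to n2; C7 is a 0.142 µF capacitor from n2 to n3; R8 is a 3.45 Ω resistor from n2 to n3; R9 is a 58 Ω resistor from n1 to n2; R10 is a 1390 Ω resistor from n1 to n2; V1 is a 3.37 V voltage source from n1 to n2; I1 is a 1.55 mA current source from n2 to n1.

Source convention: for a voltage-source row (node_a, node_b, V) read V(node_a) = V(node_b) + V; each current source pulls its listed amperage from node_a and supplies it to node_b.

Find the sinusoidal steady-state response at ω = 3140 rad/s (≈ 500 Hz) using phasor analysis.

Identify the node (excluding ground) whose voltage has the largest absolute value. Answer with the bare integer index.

1

Apply KCL at each of the 3 non-ground nodes and solve the resulting linear system.
Node n1: branches {C1, C2, L1, R1, C4, C6, R2, R4, R6, R9, R10, V1, I1} → V_1 = 2.806+0.3915j
Node n2: branches {C1, C2, L1, C3, C5, C6, R7, C7, R8, R9, R10, V1, I1} → V_2 = -0.5643+0.3915j
Node n3: branches {R1, L2, R3, R5, R6, C7, R8} → V_3 = 0.09984+0.2352j
Source currents: i(V1)=-0.3510-0.1070j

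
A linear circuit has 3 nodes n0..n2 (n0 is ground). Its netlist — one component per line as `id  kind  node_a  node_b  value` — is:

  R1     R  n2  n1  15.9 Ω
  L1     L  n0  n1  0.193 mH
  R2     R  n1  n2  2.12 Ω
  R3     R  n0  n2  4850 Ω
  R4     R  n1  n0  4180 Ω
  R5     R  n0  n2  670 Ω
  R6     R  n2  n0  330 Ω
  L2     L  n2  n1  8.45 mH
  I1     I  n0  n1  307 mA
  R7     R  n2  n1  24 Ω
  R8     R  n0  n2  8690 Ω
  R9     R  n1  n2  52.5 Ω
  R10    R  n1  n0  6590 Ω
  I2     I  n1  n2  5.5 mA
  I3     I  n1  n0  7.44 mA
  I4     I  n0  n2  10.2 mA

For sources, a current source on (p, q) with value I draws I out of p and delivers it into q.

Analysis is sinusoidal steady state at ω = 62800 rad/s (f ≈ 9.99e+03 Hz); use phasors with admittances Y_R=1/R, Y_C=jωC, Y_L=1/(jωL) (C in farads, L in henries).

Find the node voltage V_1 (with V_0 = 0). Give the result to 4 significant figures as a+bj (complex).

0.2354+3.738j V

MNA unknowns: 2 node voltages V₁..V_2
R1: Y=0.06289+0.000j on G[2,1]
L1: Y=0.000-0.08251j on G[0,1]
R2: Y=0.4717+0.000j on G[1,2]
R3: Y=0.0002062+0.000j on G[0,2]
R4: Y=0.0002392+0.000j on G[1,0]
R5: Y=0.001493+0.000j on G[0,2]
R6: Y=0.003030+0.000j on G[2,0]
L2: Y=0.000-0.001884j on G[2,1]
I1: z[0]−=0.307, z[1]+=0.307
R7: Y=0.04167+0.000j on G[2,1]
R8: Y=0.0001151+0.000j on G[0,2]
R9: Y=0.01905+0.000j on G[1,2]
R10: Y=0.0001517+0.000j on G[1,0]
I2: z[1]−=0.0055, z[2]+=0.0055
I3: z[1]−=0.00744, z[0]+=0.00744
I4: z[0]−=0.0102, z[2]+=0.0102
solve → V1=0.2354+3.738j, V2=0.2598+3.708j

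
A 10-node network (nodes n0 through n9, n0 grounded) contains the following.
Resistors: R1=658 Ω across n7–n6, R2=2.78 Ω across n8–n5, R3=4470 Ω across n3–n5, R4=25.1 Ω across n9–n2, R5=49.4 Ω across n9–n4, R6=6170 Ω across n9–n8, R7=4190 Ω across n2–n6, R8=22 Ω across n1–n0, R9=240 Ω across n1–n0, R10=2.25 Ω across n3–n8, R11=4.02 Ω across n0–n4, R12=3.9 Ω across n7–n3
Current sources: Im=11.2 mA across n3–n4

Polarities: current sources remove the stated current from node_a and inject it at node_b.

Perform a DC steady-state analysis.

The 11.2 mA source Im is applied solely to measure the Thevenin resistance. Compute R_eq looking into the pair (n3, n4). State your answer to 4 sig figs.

R_eq = 2774. Ω

Element admittances at DC:
  Y(R1) = 0.001520 S between n7,n6
  Y(R2) = 0.3597 S between n8,n5
  Y(R3) = 0.0002237 S between n3,n5
  Y(R4) = 0.03984 S between n9,n2
  Y(R5) = 0.02024 S between n9,n4
  Y(R6) = 0.0001621 S between n9,n8
  Y(R7) = 0.0002387 S between n2,n6
  Y(R8) = 0.04545 S between n1,n0
  Y(R9) = 0.004167 S between n1,n0
  Y(R10) = 0.4444 S between n3,n8
  Y(R11) = 0.2488 S between n0,n4
  Y(R12) = 0.2564 S between n7,n3
  Im: injects 0.0112 A into n4 (from n3)
Assemble and solve the 9×9 MNA system:
  V(n1)=0.000  V(n2)=-0.7103  V(n3)=-31.07  V(n4)=0.000  V(n5)=-31.05  V(n6)=-26.92  V(n7)=-31.04  V(n8)=-31.05  V(n9)=-0.5533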